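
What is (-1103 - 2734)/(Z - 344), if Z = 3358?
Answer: -3837/3014 ≈ -1.2731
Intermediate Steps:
(-1103 - 2734)/(Z - 344) = (-1103 - 2734)/(3358 - 344) = -3837/3014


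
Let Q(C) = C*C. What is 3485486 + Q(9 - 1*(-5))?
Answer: 3485682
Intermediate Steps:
Q(C) = C²
3485486 + Q(9 - 1*(-5)) = 3485486 + (9 - 1*(-5))² = 3485486 + (9 + 5)² = 3485486 + 14² = 3485486 + 196 = 3485682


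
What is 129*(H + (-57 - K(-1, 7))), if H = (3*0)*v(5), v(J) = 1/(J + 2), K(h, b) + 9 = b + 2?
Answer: -7353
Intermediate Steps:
K(h, b) = -7 + b (K(h, b) = -9 + (b + 2) = -9 + (2 + b) = -7 + b)
v(J) = 1/(2 + J)
H = 0 (H = (3*0)/(2 + 5) = 0/7 = 0*(⅐) = 0)
129*(H + (-57 - K(-1, 7))) = 129*(0 + (-57 - (-7 + 7))) = 129*(0 + (-57 - 1*0)) = 129*(0 + (-57 + 0)) = 129*(0 - 57) = 129*(-57) = -7353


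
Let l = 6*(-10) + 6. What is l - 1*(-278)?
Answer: 224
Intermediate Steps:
l = -54 (l = -60 + 6 = -54)
l - 1*(-278) = -54 - 1*(-278) = -54 + 278 = 224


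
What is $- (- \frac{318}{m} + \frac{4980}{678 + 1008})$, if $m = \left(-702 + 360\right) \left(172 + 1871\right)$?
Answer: $- \frac{96669223}{32722731} \approx -2.9542$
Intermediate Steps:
$m = -698706$ ($m = \left(-342\right) 2043 = -698706$)
$- (- \frac{318}{m} + \frac{4980}{678 + 1008}) = - (- \frac{318}{-698706} + \frac{4980}{678 + 1008}) = - (\left(-318\right) \left(- \frac{1}{698706}\right) + \frac{4980}{1686}) = - (\frac{53}{116451} + 4980 \cdot \frac{1}{1686}) = - (\frac{53}{116451} + \frac{830}{281}) = \left(-1\right) \frac{96669223}{32722731} = - \frac{96669223}{32722731}$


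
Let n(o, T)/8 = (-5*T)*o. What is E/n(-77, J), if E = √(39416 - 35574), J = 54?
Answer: √3842/166320 ≈ 0.00037268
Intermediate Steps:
E = √3842 ≈ 61.984
n(o, T) = -40*T*o (n(o, T) = 8*((-5*T)*o) = 8*(-5*T*o) = -40*T*o)
E/n(-77, J) = √3842/((-40*54*(-77))) = √3842/166320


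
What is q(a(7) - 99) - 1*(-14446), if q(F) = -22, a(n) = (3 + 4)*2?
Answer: 14424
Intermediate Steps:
a(n) = 14 (a(n) = 7*2 = 14)
q(a(7) - 99) - 1*(-14446) = -22 - 1*(-14446) = -22 + 14446 = 14424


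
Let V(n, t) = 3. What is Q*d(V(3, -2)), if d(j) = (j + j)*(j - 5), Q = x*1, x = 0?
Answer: 0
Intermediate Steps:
Q = 0 (Q = 0*1 = 0)
d(j) = 2*j*(-5 + j) (d(j) = (2*j)*(-5 + j) = 2*j*(-5 + j))
Q*d(V(3, -2)) = 0*(2*3*(-5 + 3)) = 0*(2*3*(-2)) = 0*(-12) = 0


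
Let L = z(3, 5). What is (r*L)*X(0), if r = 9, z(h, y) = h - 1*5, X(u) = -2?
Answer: 36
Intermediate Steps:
z(h, y) = -5 + h (z(h, y) = h - 5 = -5 + h)
L = -2 (L = -5 + 3 = -2)
(r*L)*X(0) = (9*(-2))*(-2) = -18*(-2) = 36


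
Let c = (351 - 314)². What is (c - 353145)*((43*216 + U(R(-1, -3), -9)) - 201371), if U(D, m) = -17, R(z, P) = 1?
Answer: 67576169600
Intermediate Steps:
c = 1369 (c = 37² = 1369)
(c - 353145)*((43*216 + U(R(-1, -3), -9)) - 201371) = (1369 - 353145)*((43*216 - 17) - 201371) = -351776*((9288 - 17) - 201371) = -351776*(9271 - 201371) = -351776*(-192100) = 67576169600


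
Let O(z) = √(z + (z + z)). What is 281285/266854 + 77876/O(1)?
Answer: 281285/266854 + 77876*√3/3 ≈ 44963.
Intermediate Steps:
O(z) = √3*√z (O(z) = √(z + 2*z) = √(3*z) = √3*√z)
281285/266854 + 77876/O(1) = 281285/266854 + 77876/((√3*√1)) = 281285*(1/266854) + 77876/((√3*1)) = 281285/266854 + 77876/(√3) = 281285/266854 + 77876*(√3/3) = 281285/266854 + 77876*√3/3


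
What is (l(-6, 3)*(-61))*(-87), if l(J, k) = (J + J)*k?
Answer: -191052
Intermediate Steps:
l(J, k) = 2*J*k (l(J, k) = (2*J)*k = 2*J*k)
(l(-6, 3)*(-61))*(-87) = ((2*(-6)*3)*(-61))*(-87) = -36*(-61)*(-87) = 2196*(-87) = -191052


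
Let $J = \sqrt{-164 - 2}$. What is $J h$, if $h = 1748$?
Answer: $1748 i \sqrt{166} \approx 22521.0 i$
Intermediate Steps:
$J = i \sqrt{166}$ ($J = \sqrt{-166} = i \sqrt{166} \approx 12.884 i$)
$J h = i \sqrt{166} \cdot 1748 = 1748 i \sqrt{166}$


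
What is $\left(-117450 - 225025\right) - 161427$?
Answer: $-503902$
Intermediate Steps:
$\left(-117450 - 225025\right) - 161427 = -342475 - 161427 = -503902$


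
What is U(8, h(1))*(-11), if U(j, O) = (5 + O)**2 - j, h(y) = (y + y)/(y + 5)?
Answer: -2024/9 ≈ -224.89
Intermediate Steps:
h(y) = 2*y/(5 + y) (h(y) = (2*y)/(5 + y) = 2*y/(5 + y))
U(8, h(1))*(-11) = ((5 + 2*1/(5 + 1))**2 - 1*8)*(-11) = ((5 + 2*1/6)**2 - 8)*(-11) = ((5 + 2*1*(1/6))**2 - 8)*(-11) = ((5 + 1/3)**2 - 8)*(-11) = ((16/3)**2 - 8)*(-11) = (256/9 - 8)*(-11) = (184/9)*(-11) = -2024/9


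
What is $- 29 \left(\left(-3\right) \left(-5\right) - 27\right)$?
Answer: $348$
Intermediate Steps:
$- 29 \left(\left(-3\right) \left(-5\right) - 27\right) = - 29 \left(15 - 27\right) = \left(-29\right) \left(-12\right) = 348$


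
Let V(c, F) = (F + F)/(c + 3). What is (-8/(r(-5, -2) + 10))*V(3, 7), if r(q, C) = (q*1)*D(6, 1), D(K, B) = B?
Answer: -56/15 ≈ -3.7333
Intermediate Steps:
V(c, F) = 2*F/(3 + c) (V(c, F) = (2*F)/(3 + c) = 2*F/(3 + c))
r(q, C) = q (r(q, C) = (q*1)*1 = q*1 = q)
(-8/(r(-5, -2) + 10))*V(3, 7) = (-8/(-5 + 10))*(2*7/(3 + 3)) = (-8/5)*(2*7/6) = (-8*⅕)*(2*7*(⅙)) = -8/5*7/3 = -56/15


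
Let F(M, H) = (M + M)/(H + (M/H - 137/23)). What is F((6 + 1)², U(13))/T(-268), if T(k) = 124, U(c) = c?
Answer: 14651/200446 ≈ 0.073092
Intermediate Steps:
F(M, H) = 2*M/(-137/23 + H + M/H) (F(M, H) = (2*M)/(H + (M/H - 137*1/23)) = (2*M)/(H + (M/H - 137/23)) = (2*M)/(H + (-137/23 + M/H)) = (2*M)/(-137/23 + H + M/H) = 2*M/(-137/23 + H + M/H))
F((6 + 1)², U(13))/T(-268) = (46*13*(6 + 1)²/(-137*13 + 23*(6 + 1)² + 23*13²))/124 = (46*13*7²/(-1781 + 23*7² + 23*169))*(1/124) = (46*13*49/(-1781 + 23*49 + 3887))*(1/124) = (46*13*49/(-1781 + 1127 + 3887))*(1/124) = (46*13*49/3233)*(1/124) = (46*13*49*(1/3233))*(1/124) = (29302/3233)*(1/124) = 14651/200446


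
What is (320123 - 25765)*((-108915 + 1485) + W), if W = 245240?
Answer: 40565475980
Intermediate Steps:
(320123 - 25765)*((-108915 + 1485) + W) = (320123 - 25765)*((-108915 + 1485) + 245240) = 294358*(-107430 + 245240) = 294358*137810 = 40565475980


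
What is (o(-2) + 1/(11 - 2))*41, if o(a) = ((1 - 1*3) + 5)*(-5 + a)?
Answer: -7708/9 ≈ -856.44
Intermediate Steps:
o(a) = -15 + 3*a (o(a) = ((1 - 3) + 5)*(-5 + a) = (-2 + 5)*(-5 + a) = 3*(-5 + a) = -15 + 3*a)
(o(-2) + 1/(11 - 2))*41 = ((-15 + 3*(-2)) + 1/(11 - 2))*41 = ((-15 - 6) + 1/9)*41 = (-21 + 1/9)*41 = -188/9*41 = -7708/9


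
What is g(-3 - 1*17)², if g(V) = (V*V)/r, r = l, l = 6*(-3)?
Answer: 40000/81 ≈ 493.83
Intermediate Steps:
l = -18
r = -18
g(V) = -V²/18 (g(V) = (V*V)/(-18) = V²*(-1/18) = -V²/18)
g(-3 - 1*17)² = (-(-3 - 1*17)²/18)² = (-(-3 - 17)²/18)² = (-1/18*(-20)²)² = (-1/18*400)² = (-200/9)² = 40000/81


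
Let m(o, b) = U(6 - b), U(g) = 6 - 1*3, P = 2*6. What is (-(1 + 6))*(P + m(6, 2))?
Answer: -105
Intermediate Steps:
P = 12
U(g) = 3 (U(g) = 6 - 3 = 3)
m(o, b) = 3
(-(1 + 6))*(P + m(6, 2)) = (-(1 + 6))*(12 + 3) = -1*7*15 = -7*15 = -105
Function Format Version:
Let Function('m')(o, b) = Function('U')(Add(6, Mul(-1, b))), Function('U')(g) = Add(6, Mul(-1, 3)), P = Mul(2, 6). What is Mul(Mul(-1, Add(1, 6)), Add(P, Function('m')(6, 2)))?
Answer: -105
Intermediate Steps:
P = 12
Function('U')(g) = 3 (Function('U')(g) = Add(6, -3) = 3)
Function('m')(o, b) = 3
Mul(Mul(-1, Add(1, 6)), Add(P, Function('m')(6, 2))) = Mul(Mul(-1, Add(1, 6)), Add(12, 3)) = Mul(Mul(-1, 7), 15) = Mul(-7, 15) = -105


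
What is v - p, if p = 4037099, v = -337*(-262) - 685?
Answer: -3949490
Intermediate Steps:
v = 87609 (v = 88294 - 685 = 87609)
v - p = 87609 - 1*4037099 = 87609 - 4037099 = -3949490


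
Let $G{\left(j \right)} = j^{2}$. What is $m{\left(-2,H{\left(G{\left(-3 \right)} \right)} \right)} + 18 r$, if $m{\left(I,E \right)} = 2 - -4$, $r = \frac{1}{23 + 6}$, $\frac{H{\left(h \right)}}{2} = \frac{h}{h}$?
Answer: $\frac{192}{29} \approx 6.6207$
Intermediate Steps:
$H{\left(h \right)} = 2$ ($H{\left(h \right)} = 2 \frac{h}{h} = 2 \cdot 1 = 2$)
$r = \frac{1}{29} \approx 0.034483$
$m{\left(I,E \right)} = 6$ ($m{\left(I,E \right)} = 2 + 4 = 6$)
$m{\left(-2,H{\left(G{\left(-3 \right)} \right)} \right)} + 18 r = 6 + 18 \cdot \frac{1}{29} = 6 + \frac{18}{29} = \frac{192}{29}$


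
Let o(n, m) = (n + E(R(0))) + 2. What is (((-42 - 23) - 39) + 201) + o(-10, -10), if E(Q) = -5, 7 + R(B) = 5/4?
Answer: 84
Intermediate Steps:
R(B) = -23/4 (R(B) = -7 + 5/4 = -23/4)
o(n, m) = -3 + n (o(n, m) = (n - 5) + 2 = (-5 + n) + 2 = -3 + n)
(((-42 - 23) - 39) + 201) + o(-10, -10) = (((-42 - 23) - 39) + 201) + (-3 - 10) = ((-65 - 39) + 201) - 13 = (-104 + 201) - 13 = 97 - 13 = 84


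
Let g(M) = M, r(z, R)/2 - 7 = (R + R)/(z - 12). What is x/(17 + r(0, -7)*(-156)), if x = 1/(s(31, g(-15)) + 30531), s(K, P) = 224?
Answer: -1/77840905 ≈ -1.2847e-8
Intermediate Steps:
r(z, R) = 14 + 4*R/(-12 + z) (r(z, R) = 14 + 2*((R + R)/(z - 12)) = 14 + 2*((2*R)/(-12 + z)) = 14 + 2*(2*R/(-12 + z)) = 14 + 4*R/(-12 + z))
x = 1/30755 (x = 1/(224 + 30531) = 1/30755 ≈ 3.2515e-5)
x/(17 + r(0, -7)*(-156)) = 1/(30755*(17 + (2*(-84 + 2*(-7) + 7*0)/(-12 + 0))*(-156))) = 1/(30755*(17 + (2*(-84 - 14 + 0)/(-12))*(-156))) = 1/(30755*(17 + (2*(-1/12)*(-98))*(-156))) = 1/(30755*(17 + (49/3)*(-156))) = 1/(30755*(17 - 2548)) = (1/30755)/(-2531) = (1/30755)*(-1/2531) = -1/77840905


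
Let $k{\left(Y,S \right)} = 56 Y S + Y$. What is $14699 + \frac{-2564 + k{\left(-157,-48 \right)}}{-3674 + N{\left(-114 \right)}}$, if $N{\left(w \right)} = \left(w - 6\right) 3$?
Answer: $\frac{58876471}{4034} \approx 14595.0$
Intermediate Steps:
$N{\left(w \right)} = -18 + 3 w$ ($N{\left(w \right)} = \left(-6 + w\right) 3 = -18 + 3 w$)
$k{\left(Y,S \right)} = Y + 56 S Y$ ($k{\left(Y,S \right)} = 56 S Y + Y = Y + 56 S Y$)
$14699 + \frac{-2564 + k{\left(-157,-48 \right)}}{-3674 + N{\left(-114 \right)}} = 14699 + \frac{-2564 - 157 \left(1 + 56 \left(-48\right)\right)}{-3674 + \left(-18 + 3 \left(-114\right)\right)} = 14699 + \frac{-2564 - 157 \left(1 - 2688\right)}{-3674 - 360} = 14699 + \frac{-2564 - -421859}{-3674 - 360} = 14699 + \frac{-2564 + 421859}{-4034} = 14699 + 419295 \left(- \frac{1}{4034}\right) = 14699 - \frac{419295}{4034} = \frac{58876471}{4034}$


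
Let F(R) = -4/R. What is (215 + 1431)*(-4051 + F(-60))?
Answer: -100017544/15 ≈ -6.6678e+6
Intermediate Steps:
(215 + 1431)*(-4051 + F(-60)) = (215 + 1431)*(-4051 - 4/(-60)) = 1646*(-4051 - 4*(-1/60)) = 1646*(-4051 + 1/15) = 1646*(-60764/15) = -100017544/15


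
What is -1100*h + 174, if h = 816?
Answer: -897426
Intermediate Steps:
-1100*h + 174 = -1100*816 + 174 = -897600 + 174 = -897426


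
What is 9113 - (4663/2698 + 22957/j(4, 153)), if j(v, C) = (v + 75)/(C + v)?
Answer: -7782269133/213142 ≈ -36512.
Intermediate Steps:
j(v, C) = (75 + v)/(C + v)
9113 - (4663/2698 + 22957/j(4, 153)) = 9113 - (4663/2698 + 22957/(((75 + 4)/(153 + 4)))) = 9113 - (4663*(1/2698) + 22957/((79/157))) = 9113 - (4663/2698 + 22957/(((1/157)*79))) = 9113 - (4663/2698 + 22957/(79/157)) = 9113 - (4663/2698 + 22957*(157/79)) = 9113 - (4663/2698 + 3604249/79) = 9113 - 1*9724632179/213142 = 9113 - 9724632179/213142 = -7782269133/213142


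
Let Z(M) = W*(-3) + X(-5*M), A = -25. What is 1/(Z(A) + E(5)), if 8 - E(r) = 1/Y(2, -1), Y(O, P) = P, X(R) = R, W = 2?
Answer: 1/128 ≈ 0.0078125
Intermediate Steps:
Z(M) = -6 - 5*M (Z(M) = 2*(-3) - 5*M = -6 - 5*M)
E(r) = 9 (E(r) = 8 - 1/(-1) = 8 - 1*(-1) = 8 + 1 = 9)
1/(Z(A) + E(5)) = 1/((-6 - 5*(-25)) + 9) = 1/((-6 + 125) + 9) = 1/(119 + 9) = 1/128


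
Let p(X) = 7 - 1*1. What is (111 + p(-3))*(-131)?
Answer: -15327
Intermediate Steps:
p(X) = 6 (p(X) = 7 - 1 = 6)
(111 + p(-3))*(-131) = (111 + 6)*(-131) = 117*(-131) = -15327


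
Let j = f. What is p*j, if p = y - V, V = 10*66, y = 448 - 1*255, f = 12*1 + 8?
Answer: -9340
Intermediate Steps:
f = 20 (f = 12 + 8 = 20)
y = 193 (y = 448 - 255 = 193)
j = 20
V = 660
p = -467 (p = 193 - 1*660 = 193 - 660 = -467)
p*j = -467*20 = -9340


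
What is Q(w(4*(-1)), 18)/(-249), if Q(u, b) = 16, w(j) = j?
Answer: -16/249 ≈ -0.064257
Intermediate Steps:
Q(w(4*(-1)), 18)/(-249) = 16/(-249) = 16*(-1/249) = -16/249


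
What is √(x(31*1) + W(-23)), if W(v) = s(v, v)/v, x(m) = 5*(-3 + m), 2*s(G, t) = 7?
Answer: √295918/46 ≈ 11.826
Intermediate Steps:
s(G, t) = 7/2 (s(G, t) = (½)*7 = 7/2)
x(m) = -15 + 5*m
W(v) = 7/(2*v)
√(x(31*1) + W(-23)) = √((-15 + 5*(31*1)) + (7/2)/(-23)) = √((-15 + 5*31) + (7/2)*(-1/23)) = √((-15 + 155) - 7/46) = √(140 - 7/46) = √(6433/46) = √295918/46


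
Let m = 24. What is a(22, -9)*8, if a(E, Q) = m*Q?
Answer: -1728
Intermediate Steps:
a(E, Q) = 24*Q
a(22, -9)*8 = (24*(-9))*8 = -216*8 = -1728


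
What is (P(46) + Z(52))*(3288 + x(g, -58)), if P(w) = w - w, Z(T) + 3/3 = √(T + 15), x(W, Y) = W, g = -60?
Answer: -3228 + 3228*√67 ≈ 23194.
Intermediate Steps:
Z(T) = -1 + √(15 + T) (Z(T) = -1 + √(T + 15) = -1 + √(15 + T))
P(w) = 0
(P(46) + Z(52))*(3288 + x(g, -58)) = (0 + (-1 + √(15 + 52)))*(3288 - 60) = (0 + (-1 + √67))*3228 = (-1 + √67)*3228 = -3228 + 3228*√67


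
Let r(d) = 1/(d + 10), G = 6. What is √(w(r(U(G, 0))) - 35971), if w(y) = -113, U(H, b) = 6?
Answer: 2*I*√9021 ≈ 189.96*I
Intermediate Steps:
r(d) = 1/(10 + d)
√(w(r(U(G, 0))) - 35971) = √(-113 - 35971) = √(-36084) = 2*I*√9021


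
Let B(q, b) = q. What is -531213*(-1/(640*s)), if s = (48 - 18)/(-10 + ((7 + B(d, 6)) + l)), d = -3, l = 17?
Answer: 1947781/6400 ≈ 304.34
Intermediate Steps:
s = 30/11 (s = (48 - 18)/(-10 + ((7 - 3) + 17)) = 30/(-10 + (4 + 17)) = 30/(-10 + 21) = 30/11 ≈ 2.7273)
-531213*(-1/(640*s)) = -531213/(-16*30/11*40) = -531213/((-480/11*40)) = -531213/(-19200/11) = -531213*(-11/19200) = 1947781/6400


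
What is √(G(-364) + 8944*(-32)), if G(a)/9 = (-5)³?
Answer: I*√287333 ≈ 536.03*I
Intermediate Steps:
G(a) = -1125 (G(a) = 9*(-5)³ = 9*(-125) = -1125)
√(G(-364) + 8944*(-32)) = √(-1125 + 8944*(-32)) = √(-1125 - 286208) = √(-287333) = I*√287333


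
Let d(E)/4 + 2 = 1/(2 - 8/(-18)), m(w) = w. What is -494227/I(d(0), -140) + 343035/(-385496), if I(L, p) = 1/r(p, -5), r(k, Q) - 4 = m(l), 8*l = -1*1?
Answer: -369137576477/192748 ≈ -1.9151e+6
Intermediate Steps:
l = -⅛ (l = (-1*1)/8 = (⅛)*(-1) = -⅛ ≈ -0.12500)
r(k, Q) = 31/8 (r(k, Q) = 4 - ⅛ = 31/8)
d(E) = -70/11 (d(E) = -8 + 4/(2 - 8/(-18)) = -8 + 4/(2 - 8*(-1/18)) = -8 + 4/(2 + 4/9) = -8 + 4/(22/9) = -8 + 4*(9/22) = -8 + 18/11 = -70/11)
I(L, p) = 8/31 (I(L, p) = 1/(31/8) = 8/31)
-494227/I(d(0), -140) + 343035/(-385496) = -494227/8/31 + 343035/(-385496) = -494227*31/8 + 343035*(-1/385496) = -15321037/8 - 343035/385496 = -369137576477/192748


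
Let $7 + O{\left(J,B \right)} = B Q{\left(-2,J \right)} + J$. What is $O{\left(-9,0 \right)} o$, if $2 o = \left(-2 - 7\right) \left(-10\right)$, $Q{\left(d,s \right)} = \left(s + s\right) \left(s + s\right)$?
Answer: $-720$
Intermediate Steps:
$Q{\left(d,s \right)} = 4 s^{2}$ ($Q{\left(d,s \right)} = 2 s 2 s = 4 s^{2}$)
$O{\left(J,B \right)} = -7 + J + 4 B J^{2}$ ($O{\left(J,B \right)} = -7 + \left(B 4 J^{2} + J\right) = -7 + \left(4 B J^{2} + J\right) = -7 + \left(J + 4 B J^{2}\right) = -7 + J + 4 B J^{2}$)
$o = 45$ ($o = \frac{\left(-2 - 7\right) \left(-10\right)}{2} = \frac{\left(-9\right) \left(-10\right)}{2} = \frac{1}{2} \cdot 90 = 45$)
$O{\left(-9,0 \right)} o = \left(-7 - 9 + 4 \cdot 0 \left(-9\right)^{2}\right) 45 = \left(-7 - 9 + 4 \cdot 0 \cdot 81\right) 45 = \left(-7 - 9 + 0\right) 45 = \left(-16\right) 45 = -720$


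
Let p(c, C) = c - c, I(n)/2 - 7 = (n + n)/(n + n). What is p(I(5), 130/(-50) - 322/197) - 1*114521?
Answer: -114521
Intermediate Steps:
I(n) = 16 (I(n) = 14 + 2*((n + n)/(n + n)) = 14 + 2*((2*n)/((2*n))) = 14 + 2*((2*n)*(1/(2*n))) = 14 + 2*1 = 14 + 2 = 16)
p(c, C) = 0
p(I(5), 130/(-50) - 322/197) - 1*114521 = 0 - 1*114521 = 0 - 114521 = -114521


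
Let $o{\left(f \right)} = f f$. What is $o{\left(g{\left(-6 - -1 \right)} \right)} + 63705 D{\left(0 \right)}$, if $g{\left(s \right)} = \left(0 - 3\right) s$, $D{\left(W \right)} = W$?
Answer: $225$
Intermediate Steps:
$g{\left(s \right)} = - 3 s$
$o{\left(f \right)} = f^{2}$
$o{\left(g{\left(-6 - -1 \right)} \right)} + 63705 D{\left(0 \right)} = \left(- 3 \left(-6 - -1\right)\right)^{2} + 63705 \cdot 0 = \left(- 3 \left(-6 + 1\right)\right)^{2} + 0 = \left(\left(-3\right) \left(-5\right)\right)^{2} + 0 = 15^{2} + 0 = 225 + 0 = 225$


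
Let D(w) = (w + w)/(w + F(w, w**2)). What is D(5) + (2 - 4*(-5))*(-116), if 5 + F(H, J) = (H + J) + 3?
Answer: -84206/33 ≈ -2551.7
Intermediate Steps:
F(H, J) = -2 + H + J (F(H, J) = -5 + ((H + J) + 3) = -5 + (3 + H + J) = -2 + H + J)
D(w) = 2*w/(-2 + w**2 + 2*w) (D(w) = (w + w)/(w + (-2 + w + w**2)) = (2*w)/(-2 + w**2 + 2*w) = 2*w/(-2 + w**2 + 2*w))
D(5) + (2 - 4*(-5))*(-116) = 2*5/(-2 + 5**2 + 2*5) + (2 - 4*(-5))*(-116) = 2*5/(-2 + 25 + 10) + (2 + 20)*(-116) = 2*5/33 + 22*(-116) = 2*5*(1/33) - 2552 = 10/33 - 2552 = -84206/33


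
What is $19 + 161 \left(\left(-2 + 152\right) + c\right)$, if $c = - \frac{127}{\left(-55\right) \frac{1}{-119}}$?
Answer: $- \frac{1103898}{55} \approx -20071.0$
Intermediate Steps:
$c = - \frac{15113}{55}$ ($c = - \frac{127}{\left(-55\right) \left(- \frac{1}{119}\right)} = - \frac{127}{\frac{55}{119}} = \left(-127\right) \frac{119}{55} = - \frac{15113}{55} \approx -274.78$)
$19 + 161 \left(\left(-2 + 152\right) + c\right) = 19 + 161 \left(\left(-2 + 152\right) - \frac{15113}{55}\right) = 19 + 161 \left(150 - \frac{15113}{55}\right) = 19 + 161 \left(- \frac{6863}{55}\right) = 19 - \frac{1104943}{55} = - \frac{1103898}{55}$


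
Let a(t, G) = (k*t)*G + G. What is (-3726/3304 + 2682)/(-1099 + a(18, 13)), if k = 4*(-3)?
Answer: -1476267/2144296 ≈ -0.68846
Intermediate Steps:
k = -12
a(t, G) = G - 12*G*t (a(t, G) = (-12*t)*G + G = -12*G*t + G = G - 12*G*t)
(-3726/3304 + 2682)/(-1099 + a(18, 13)) = (-3726/3304 + 2682)/(-1099 + 13*(1 - 12*18)) = (-3726*1/3304 + 2682)/(-1099 + 13*(1 - 216)) = (-1863/1652 + 2682)/(-1099 + 13*(-215)) = 4428801/(1652*(-1099 - 2795)) = (4428801/1652)/(-3894) = (4428801/1652)*(-1/3894) = -1476267/2144296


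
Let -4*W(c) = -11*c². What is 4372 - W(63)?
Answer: -26171/4 ≈ -6542.8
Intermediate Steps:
W(c) = 11*c²/4 (W(c) = -(-11)*c²/4 = 11*c²/4)
4372 - W(63) = 4372 - 11*63²/4 = 4372 - 11*3969/4 = 4372 - 1*43659/4 = 4372 - 43659/4 = -26171/4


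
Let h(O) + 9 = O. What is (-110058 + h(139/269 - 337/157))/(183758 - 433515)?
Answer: 4648528441/10547987381 ≈ 0.44070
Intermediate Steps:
h(O) = -9 + O
(-110058 + h(139/269 - 337/157))/(183758 - 433515) = (-110058 + (-9 + (139/269 - 337/157)))/(183758 - 433515) = (-110058 + (-9 + (139*(1/269) - 337*1/157)))/(-249757) = (-110058 + (-9 + (139/269 - 337/157)))*(-1/249757) = (-110058 + (-9 - 68830/42233))*(-1/249757) = (-110058 - 448927/42233)*(-1/249757) = -4648528441/42233*(-1/249757) = 4648528441/10547987381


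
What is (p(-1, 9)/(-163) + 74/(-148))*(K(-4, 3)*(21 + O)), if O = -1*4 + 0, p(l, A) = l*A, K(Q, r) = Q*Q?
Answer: -19720/163 ≈ -120.98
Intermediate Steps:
K(Q, r) = Q**2
p(l, A) = A*l
O = -4 (O = -4 + 0 = -4)
(p(-1, 9)/(-163) + 74/(-148))*(K(-4, 3)*(21 + O)) = ((9*(-1))/(-163) + 74/(-148))*((-4)**2*(21 - 4)) = (-9*(-1/163) + 74*(-1/148))*(16*17) = (9/163 - 1/2)*272 = -145/326*272 = -19720/163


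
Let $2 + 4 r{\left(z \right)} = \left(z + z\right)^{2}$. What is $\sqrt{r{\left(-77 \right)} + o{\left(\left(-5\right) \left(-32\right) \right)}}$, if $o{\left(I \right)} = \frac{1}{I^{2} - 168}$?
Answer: $\frac{\sqrt{3317019486}}{748} \approx 76.997$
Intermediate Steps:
$r{\left(z \right)} = - \frac{1}{2} + z^{2}$ ($r{\left(z \right)} = - \frac{1}{2} + \frac{\left(z + z\right)^{2}}{4} = - \frac{1}{2} + \frac{\left(2 z\right)^{2}}{4} = - \frac{1}{2} + \frac{4 z^{2}}{4} = - \frac{1}{2} + z^{2}$)
$o{\left(I \right)} = \frac{1}{-168 + I^{2}}$
$\sqrt{r{\left(-77 \right)} + o{\left(\left(-5\right) \left(-32\right) \right)}} = \sqrt{\left(- \frac{1}{2} + \left(-77\right)^{2}\right) + \frac{1}{-168 + \left(\left(-5\right) \left(-32\right)\right)^{2}}} = \sqrt{\left(- \frac{1}{2} + 5929\right) + \frac{1}{-168 + 160^{2}}} = \sqrt{\frac{11857}{2} + \frac{1}{-168 + 25600}} = \sqrt{\frac{11857}{2} + \frac{1}{25432}} = \sqrt{\frac{150773613}{25432}} = \frac{\sqrt{3317019486}}{748}$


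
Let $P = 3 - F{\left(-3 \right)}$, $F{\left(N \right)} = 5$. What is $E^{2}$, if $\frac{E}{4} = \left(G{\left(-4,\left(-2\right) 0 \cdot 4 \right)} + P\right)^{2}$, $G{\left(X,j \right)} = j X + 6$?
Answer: $4096$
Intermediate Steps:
$G{\left(X,j \right)} = 6 + X j$ ($G{\left(X,j \right)} = X j + 6 = 6 + X j$)
$P = -2$ ($P = 3 - 5 = -2$)
$E = 64$ ($E = 4 \left(\left(6 - 4 \left(-2\right) 0 \cdot 4\right) - 2\right)^{2} = 4 \left(\left(6 - 4 \cdot 0 \cdot 4\right) - 2\right)^{2} = 4 \left(\left(6 - 0\right) - 2\right)^{2} = 4 \left(\left(6 + 0\right) - 2\right)^{2} = 4 \left(6 - 2\right)^{2} = 4 \cdot 4^{2} = 4 \cdot 16 = 64$)
$E^{2} = 64^{2} = 4096$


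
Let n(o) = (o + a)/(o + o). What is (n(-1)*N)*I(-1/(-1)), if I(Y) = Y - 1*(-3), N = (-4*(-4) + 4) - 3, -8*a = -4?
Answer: 17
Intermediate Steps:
a = ½ (a = -⅛*(-4) = ½ ≈ 0.50000)
n(o) = (½ + o)/(2*o) (n(o) = (o + ½)/(o + o) = (½ + o)/((2*o)) = (½ + o)*(1/(2*o)) = (½ + o)/(2*o))
N = 17 (N = (16 + 4) - 3 = 20 - 3 = 17)
I(Y) = 3 + Y (I(Y) = Y + 3 = 3 + Y)
(n(-1)*N)*I(-1/(-1)) = (((¼)*(1 + 2*(-1))/(-1))*17)*(3 - 1/(-1)) = (((¼)*(-1)*(1 - 2))*17)*(3 - 1*(-1)) = (((¼)*(-1)*(-1))*17)*(3 + 1) = ((¼)*17)*4 = (17/4)*4 = 17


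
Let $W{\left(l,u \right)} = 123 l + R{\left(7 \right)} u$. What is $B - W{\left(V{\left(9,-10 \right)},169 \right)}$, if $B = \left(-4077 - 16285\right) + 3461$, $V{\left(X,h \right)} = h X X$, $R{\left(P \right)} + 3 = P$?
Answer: $82053$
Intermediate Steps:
$R{\left(P \right)} = -3 + P$
$V{\left(X,h \right)} = h X^{2}$ ($V{\left(X,h \right)} = X h X = h X^{2}$)
$W{\left(l,u \right)} = 4 u + 123 l$ ($W{\left(l,u \right)} = 123 l + \left(-3 + 7\right) u = 123 l + 4 u = 4 u + 123 l$)
$B = -16901$ ($B = -20362 + 3461 = -16901$)
$B - W{\left(V{\left(9,-10 \right)},169 \right)} = -16901 - \left(4 \cdot 169 + 123 \left(- 10 \cdot 9^{2}\right)\right) = -16901 - \left(676 + 123 \left(\left(-10\right) 81\right)\right) = -16901 - \left(676 + 123 \left(-810\right)\right) = -16901 - \left(676 - 99630\right) = -16901 - -98954 = -16901 + 98954 = 82053$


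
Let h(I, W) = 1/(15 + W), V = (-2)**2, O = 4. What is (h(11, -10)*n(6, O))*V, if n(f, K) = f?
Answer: 24/5 ≈ 4.8000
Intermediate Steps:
V = 4
(h(11, -10)*n(6, O))*V = (6/(15 - 10))*4 = (6/5)*4 = 24/5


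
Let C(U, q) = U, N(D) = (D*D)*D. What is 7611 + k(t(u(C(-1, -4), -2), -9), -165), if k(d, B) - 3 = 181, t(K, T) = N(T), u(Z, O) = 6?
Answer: 7795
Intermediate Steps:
N(D) = D³ (N(D) = D²*D = D³)
t(K, T) = T³
k(d, B) = 184 (k(d, B) = 3 + 181 = 184)
7611 + k(t(u(C(-1, -4), -2), -9), -165) = 7611 + 184 = 7795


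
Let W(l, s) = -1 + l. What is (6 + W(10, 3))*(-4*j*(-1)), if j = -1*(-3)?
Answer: 180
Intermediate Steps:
j = 3
(6 + W(10, 3))*(-4*j*(-1)) = (6 + (-1 + 10))*(-4*3*(-1)) = (6 + 9)*(-12*(-1)) = 15*12 = 180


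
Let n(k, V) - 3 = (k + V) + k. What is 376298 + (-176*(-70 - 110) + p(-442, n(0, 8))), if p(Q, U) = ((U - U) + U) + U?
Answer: 408000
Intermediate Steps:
n(k, V) = 3 + V + 2*k (n(k, V) = 3 + ((k + V) + k) = 3 + ((V + k) + k) = 3 + (V + 2*k) = 3 + V + 2*k)
p(Q, U) = 2*U (p(Q, U) = (0 + U) + U = U + U = 2*U)
376298 + (-176*(-70 - 110) + p(-442, n(0, 8))) = 376298 + (-176*(-70 - 110) + 2*(3 + 8 + 2*0)) = 376298 + (-176*(-180) + 2*(3 + 8 + 0)) = 376298 + (31680 + 2*11) = 376298 + (31680 + 22) = 376298 + 31702 = 408000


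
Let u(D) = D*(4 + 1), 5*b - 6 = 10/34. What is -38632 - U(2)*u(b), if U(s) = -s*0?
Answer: -38632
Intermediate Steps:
b = 107/85 (b = 6/5 + (10/34)/5 = 6/5 + (10*(1/34))/5 = 6/5 + (⅕)*(5/17) = 6/5 + 1/17 = 107/85 ≈ 1.2588)
u(D) = 5*D (u(D) = D*5 = 5*D)
U(s) = 0
-38632 - U(2)*u(b) = -38632 - 0*5*(107/85) = -38632 - 0*107/17 = -38632 - 1*0 = -38632 + 0 = -38632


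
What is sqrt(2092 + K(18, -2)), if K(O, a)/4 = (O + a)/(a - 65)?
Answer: 10*sqrt(93867)/67 ≈ 45.728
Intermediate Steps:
K(O, a) = 4*(O + a)/(-65 + a) (K(O, a) = 4*((O + a)/(a - 65)) = 4*((O + a)/(-65 + a)) = 4*(O + a)/(-65 + a))
sqrt(2092 + K(18, -2)) = sqrt(2092 + 4*(18 - 2)/(-65 - 2)) = sqrt(2092 + 4*16/(-67)) = sqrt(2092 + 4*(-1/67)*16) = sqrt(2092 - 64/67) = sqrt(140100/67) = 10*sqrt(93867)/67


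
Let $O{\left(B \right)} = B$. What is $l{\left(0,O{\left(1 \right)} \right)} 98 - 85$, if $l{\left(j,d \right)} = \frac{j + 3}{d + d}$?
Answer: $62$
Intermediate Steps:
$l{\left(j,d \right)} = \frac{3 + j}{2 d}$
$l{\left(0,O{\left(1 \right)} \right)} 98 - 85 = \frac{3 + 0}{2 \cdot 1} \cdot 98 - 85 = \frac{1}{2} \cdot 1 \cdot 3 \cdot 98 - 85 = \frac{3}{2} \cdot 98 - 85 = 147 - 85 = 62$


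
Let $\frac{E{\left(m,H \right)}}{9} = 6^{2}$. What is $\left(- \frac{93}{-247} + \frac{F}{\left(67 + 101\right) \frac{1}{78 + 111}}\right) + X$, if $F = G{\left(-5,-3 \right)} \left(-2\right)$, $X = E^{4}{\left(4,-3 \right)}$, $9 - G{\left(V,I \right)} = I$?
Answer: $\frac{2721930255696}{247} \approx 1.102 \cdot 10^{10}$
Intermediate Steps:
$G{\left(V,I \right)} = 9 - I$
$E{\left(m,H \right)} = 324$ ($E{\left(m,H \right)} = 9 \cdot 6^{2} = 9 \cdot 36 = 324$)
$X = 11019960576$ ($X = 324^{4} = 11019960576$)
$F = -24$ ($F = \left(9 - -3\right) \left(-2\right) = \left(9 + 3\right) \left(-2\right) = 12 \left(-2\right) = -24$)
$\left(- \frac{93}{-247} + \frac{F}{\left(67 + 101\right) \frac{1}{78 + 111}}\right) + X = \left(- \frac{93}{-247} - \frac{24}{\left(67 + 101\right) \frac{1}{78 + 111}}\right) + 11019960576 = \left(\left(-93\right) \left(- \frac{1}{247}\right) - \frac{24}{168 \cdot \frac{1}{189}}\right) + 11019960576 = \left(\frac{93}{247} - \frac{24}{168 \cdot \frac{1}{189}}\right) + 11019960576 = \left(\frac{93}{247} - \frac{24}{\frac{8}{9}}\right) + 11019960576 = \left(\frac{93}{247} - 27\right) + 11019960576 = - \frac{6576}{247} + 11019960576 = \frac{2721930255696}{247}$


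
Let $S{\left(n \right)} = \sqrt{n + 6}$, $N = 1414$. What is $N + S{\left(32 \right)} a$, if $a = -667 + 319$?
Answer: $1414 - 348 \sqrt{38} \approx -731.22$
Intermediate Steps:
$S{\left(n \right)} = \sqrt{6 + n}$
$a = -348$
$N + S{\left(32 \right)} a = 1414 + \sqrt{6 + 32} \left(-348\right) = 1414 + \sqrt{38} \left(-348\right) = 1414 - 348 \sqrt{38}$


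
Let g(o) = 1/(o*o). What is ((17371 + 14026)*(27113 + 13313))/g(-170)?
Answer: 36681473025800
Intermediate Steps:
g(o) = o**(-2) (g(o) = 1/(o**2) = o**(-2))
((17371 + 14026)*(27113 + 13313))/g(-170) = ((17371 + 14026)*(27113 + 13313))/((-170)**(-2)) = (31397*40426)/(1/28900) = 1269255122*28900 = 36681473025800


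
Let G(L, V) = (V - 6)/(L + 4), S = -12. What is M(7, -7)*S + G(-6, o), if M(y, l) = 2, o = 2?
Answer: -22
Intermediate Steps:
G(L, V) = (-6 + V)/(4 + L)
M(7, -7)*S + G(-6, o) = 2*(-12) + (-6 + 2)/(4 - 6) = -24 - 4/(-2) = -24 - ½*(-4) = -24 + 2 = -22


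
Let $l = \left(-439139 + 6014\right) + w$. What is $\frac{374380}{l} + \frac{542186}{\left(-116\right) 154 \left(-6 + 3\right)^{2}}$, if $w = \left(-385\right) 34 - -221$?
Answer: $- \frac{75500755441}{17926282836} \approx -4.2117$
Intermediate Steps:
$w = -12869$ ($w = -13090 + \left(-157 + 378\right) = -13090 + 221 = -12869$)
$l = -445994$ ($l = \left(-439139 + 6014\right) - 12869 = -433125 - 12869 = -445994$)
$\frac{374380}{l} + \frac{542186}{\left(-116\right) 154 \left(-6 + 3\right)^{2}} = \frac{374380}{-445994} + \frac{542186}{\left(-116\right) 154 \left(-6 + 3\right)^{2}} = 374380 \left(- \frac{1}{445994}\right) + \frac{542186}{\left(-17864\right) \left(-3\right)^{2}} = - \frac{187190}{222997} + \frac{542186}{\left(-17864\right) 9} = - \frac{187190}{222997} + \frac{542186}{-160776} = - \frac{187190}{222997} + 542186 \left(- \frac{1}{160776}\right) = - \frac{187190}{222997} - \frac{271093}{80388} = - \frac{75500755441}{17926282836}$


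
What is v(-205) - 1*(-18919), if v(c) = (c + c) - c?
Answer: 18714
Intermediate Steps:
v(c) = c (v(c) = 2*c - c = c)
v(-205) - 1*(-18919) = -205 - 1*(-18919) = -205 + 18919 = 18714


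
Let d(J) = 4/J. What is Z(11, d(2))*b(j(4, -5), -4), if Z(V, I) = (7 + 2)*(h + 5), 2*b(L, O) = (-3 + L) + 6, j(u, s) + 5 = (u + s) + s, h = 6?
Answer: -396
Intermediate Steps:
j(u, s) = -5 + u + 2*s (j(u, s) = -5 + ((u + s) + s) = -5 + ((s + u) + s) = -5 + (u + 2*s) = -5 + u + 2*s)
b(L, O) = 3/2 + L/2 (b(L, O) = ((-3 + L) + 6)/2 = (3 + L)/2 = 3/2 + L/2)
Z(V, I) = 99 (Z(V, I) = (7 + 2)*(6 + 5) = 9*11 = 99)
Z(11, d(2))*b(j(4, -5), -4) = 99*(3/2 + (-5 + 4 + 2*(-5))/2) = 99*(3/2 + (-5 + 4 - 10)/2) = 99*(3/2 + (½)*(-11)) = 99*(3/2 - 11/2) = 99*(-4) = -396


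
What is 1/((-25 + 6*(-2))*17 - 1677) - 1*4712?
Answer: -10865873/2306 ≈ -4712.0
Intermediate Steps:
1/((-25 + 6*(-2))*17 - 1677) - 1*4712 = 1/((-25 - 12)*17 - 1677) - 4712 = 1/(-37*17 - 1677) - 4712 = 1/(-629 - 1677) - 4712 = 1/(-2306) - 4712 = -1/2306 - 4712 = -10865873/2306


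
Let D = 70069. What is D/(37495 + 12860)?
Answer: 70069/50355 ≈ 1.3915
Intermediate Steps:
D/(37495 + 12860) = 70069/(37495 + 12860) = 70069/50355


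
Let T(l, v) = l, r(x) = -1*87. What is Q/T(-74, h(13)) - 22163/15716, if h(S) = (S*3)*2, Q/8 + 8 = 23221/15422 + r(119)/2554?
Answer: -366693411383/520538264084 ≈ -0.70445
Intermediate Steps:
r(x) = -87
Q = -46752288/895177 (Q = -64 + 8*(23221/15422 - 87/2554) = -64 + 8*(23221*(1/15422) - 87*1/2554) = -64 + 8*(2111/1402 - 87/2554) = -64 + 8*(1317380/895177) = -64 + 10539040/895177 = -46752288/895177 ≈ -52.227)
h(S) = 6*S (h(S) = (3*S)*2 = 6*S)
Q/T(-74, h(13)) - 22163/15716 = -46752288/895177/(-74) - 22163/15716 = -46752288/895177*(-1/74) - 22163*1/15716 = 23376144/33121549 - 22163/15716 = -366693411383/520538264084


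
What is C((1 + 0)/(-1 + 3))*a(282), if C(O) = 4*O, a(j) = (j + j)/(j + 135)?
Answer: 376/139 ≈ 2.7050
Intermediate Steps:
a(j) = 2*j/(135 + j) (a(j) = (2*j)/(135 + j) = 2*j/(135 + j))
C((1 + 0)/(-1 + 3))*a(282) = (4*((1 + 0)/(-1 + 3)))*(2*282/(135 + 282)) = (4*(1/2))*(2*282/417) = (4*(1*(½)))*(2*282*(1/417)) = (4*(½))*(188/139) = 2*(188/139) = 376/139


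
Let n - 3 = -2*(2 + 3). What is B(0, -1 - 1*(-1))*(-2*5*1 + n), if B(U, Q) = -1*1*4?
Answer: 68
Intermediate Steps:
B(U, Q) = -4 (B(U, Q) = -1*4 = -4)
n = -7 (n = 3 - 2*(2 + 3) = 3 - 2*5 = 3 - 10 = -7)
B(0, -1 - 1*(-1))*(-2*5*1 + n) = -4*(-2*5*1 - 7) = -4*(-10*1 - 7) = -4*(-10 - 7) = -4*(-17) = 68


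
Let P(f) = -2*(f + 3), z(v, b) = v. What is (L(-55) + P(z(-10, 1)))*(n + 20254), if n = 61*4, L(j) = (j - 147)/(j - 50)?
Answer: 34272656/105 ≈ 3.2641e+5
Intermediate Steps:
P(f) = -6 - 2*f (P(f) = -2*(3 + f) = -6 - 2*f)
L(j) = (-147 + j)/(-50 + j)
n = 244
(L(-55) + P(z(-10, 1)))*(n + 20254) = ((-147 - 55)/(-50 - 55) + (-6 - 2*(-10)))*(244 + 20254) = (-202/(-105) + (-6 + 20))*20498 = (-1/105*(-202) + 14)*20498 = (202/105 + 14)*20498 = (1672/105)*20498 = 34272656/105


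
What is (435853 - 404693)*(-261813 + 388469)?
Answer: 3946600960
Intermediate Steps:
(435853 - 404693)*(-261813 + 388469) = 31160*126656 = 3946600960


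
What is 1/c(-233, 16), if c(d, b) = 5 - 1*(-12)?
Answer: 1/17 ≈ 0.058824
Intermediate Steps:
c(d, b) = 17 (c(d, b) = 5 + 12 = 17)
1/c(-233, 16) = 1/17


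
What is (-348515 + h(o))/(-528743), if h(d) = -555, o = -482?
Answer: 349070/528743 ≈ 0.66019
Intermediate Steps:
(-348515 + h(o))/(-528743) = (-348515 - 555)/(-528743) = -349070*(-1/528743) = 349070/528743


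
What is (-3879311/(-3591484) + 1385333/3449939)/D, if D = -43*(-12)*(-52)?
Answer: -6119595872067/110819744034993344 ≈ -5.5221e-5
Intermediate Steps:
D = -26832 (D = 516*(-52) = -26832)
(-3879311/(-3591484) + 1385333/3449939)/D = (-3879311/(-3591484) + 1385333/3449939)/(-26832) = (-3879311*(-1/3591484) + 1385333*(1/3449939))*(-1/26832) = (3879311/3591484 + 1385333/3449939)*(-1/26832) = (18358787616201/12390400719476)*(-1/26832) = -6119595872067/110819744034993344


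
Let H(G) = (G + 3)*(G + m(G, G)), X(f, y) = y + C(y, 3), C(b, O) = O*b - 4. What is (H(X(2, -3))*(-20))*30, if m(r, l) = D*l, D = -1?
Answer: 0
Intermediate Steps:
C(b, O) = -4 + O*b
m(r, l) = -l
X(f, y) = -4 + 4*y (X(f, y) = y + (-4 + 3*y) = -4 + 4*y)
H(G) = 0 (H(G) = (G + 3)*(G - G) = (3 + G)*0 = 0)
(H(X(2, -3))*(-20))*30 = (0*(-20))*30 = 0*30 = 0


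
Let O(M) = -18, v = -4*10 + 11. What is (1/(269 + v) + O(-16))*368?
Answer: -99337/15 ≈ -6622.5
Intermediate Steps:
v = -29 (v = -40 + 11 = -29)
(1/(269 + v) + O(-16))*368 = (1/(269 - 29) - 18)*368 = (1/240 - 18)*368 = -4319/240*368 = -99337/15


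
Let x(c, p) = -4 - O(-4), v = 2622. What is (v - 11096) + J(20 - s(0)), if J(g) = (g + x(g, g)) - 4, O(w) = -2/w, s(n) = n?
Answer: -16925/2 ≈ -8462.5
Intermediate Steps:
x(c, p) = -9/2 (x(c, p) = -4 - (-2)/(-4) = -4 - (-2)*(-1)/4 = -4 - 1*1/2 = -4 - 1/2 = -9/2)
J(g) = -17/2 + g (J(g) = (g - 9/2) - 4 = (-9/2 + g) - 4 = -17/2 + g)
(v - 11096) + J(20 - s(0)) = (2622 - 11096) + (-17/2 + (20 - 1*0)) = -8474 + (-17/2 + (20 + 0)) = -8474 + (-17/2 + 20) = -8474 + 23/2 = -16925/2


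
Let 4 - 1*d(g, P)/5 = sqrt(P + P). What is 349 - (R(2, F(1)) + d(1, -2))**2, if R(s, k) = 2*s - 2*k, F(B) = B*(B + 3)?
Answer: 193 + 320*I ≈ 193.0 + 320.0*I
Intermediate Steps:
F(B) = B*(3 + B)
R(s, k) = -2*k + 2*s
d(g, P) = 20 - 5*sqrt(2)*sqrt(P) (d(g, P) = 20 - 5*sqrt(P + P) = 20 - 5*sqrt(2)*sqrt(P))
349 - (R(2, F(1)) + d(1, -2))**2 = 349 - ((-2*(3 + 1) + 2*2) + (20 - 5*sqrt(2)*sqrt(-2)))**2 = 349 - ((-2*4 + 4) + (20 - 5*sqrt(2)*I*sqrt(2)))**2 = 349 - ((-2*4 + 4) + (20 - 10*I))**2 = 349 - ((-8 + 4) + (20 - 10*I))**2 = 349 - (-4 + (20 - 10*I))**2 = 349 - (16 - 10*I)**2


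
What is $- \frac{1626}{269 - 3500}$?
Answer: $\frac{542}{1077} \approx 0.50325$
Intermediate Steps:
$- \frac{1626}{269 - 3500} = - \frac{1626}{-3231} = \left(-1626\right) \left(- \frac{1}{3231}\right) = \frac{542}{1077}$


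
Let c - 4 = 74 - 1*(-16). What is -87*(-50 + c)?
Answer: -3828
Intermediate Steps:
c = 94 (c = 4 + (74 - 1*(-16)) = 4 + (74 + 16) = 4 + 90 = 94)
-87*(-50 + c) = -87*(-50 + 94) = -87*44 = -3828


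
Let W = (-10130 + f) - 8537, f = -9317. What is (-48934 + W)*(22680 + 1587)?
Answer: -1866569106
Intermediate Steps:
W = -27984 (W = (-10130 - 9317) - 8537 = -19447 - 8537 = -27984)
(-48934 + W)*(22680 + 1587) = (-48934 - 27984)*(22680 + 1587) = -76918*24267 = -1866569106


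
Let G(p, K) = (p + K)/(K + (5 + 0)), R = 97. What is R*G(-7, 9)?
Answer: 97/7 ≈ 13.857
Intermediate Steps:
G(p, K) = (K + p)/(5 + K) (G(p, K) = (K + p)/(K + 5) = (K + p)/(5 + K))
R*G(-7, 9) = 97*((9 - 7)/(5 + 9)) = 97*(2/14) = 97*((1/14)*2) = 97*(1/7) = 97/7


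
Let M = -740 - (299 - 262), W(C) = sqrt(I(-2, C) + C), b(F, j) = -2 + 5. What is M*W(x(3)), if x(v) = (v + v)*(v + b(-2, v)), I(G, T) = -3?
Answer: -777*sqrt(33) ≈ -4463.5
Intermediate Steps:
b(F, j) = 3
x(v) = 2*v*(3 + v) (x(v) = (v + v)*(v + 3) = (2*v)*(3 + v) = 2*v*(3 + v))
W(C) = sqrt(-3 + C)
M = -777 (M = -740 - 1*37 = -740 - 37 = -777)
M*W(x(3)) = -777*sqrt(-3 + 2*3*(3 + 3)) = -777*sqrt(-3 + 2*3*6) = -777*sqrt(-3 + 36) = -777*sqrt(33)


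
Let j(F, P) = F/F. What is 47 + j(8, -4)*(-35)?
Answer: 12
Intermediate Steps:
j(F, P) = 1
47 + j(8, -4)*(-35) = 47 + 1*(-35) = 47 - 35 = 12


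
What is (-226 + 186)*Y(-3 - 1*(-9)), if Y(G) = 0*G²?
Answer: 0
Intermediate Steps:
Y(G) = 0
(-226 + 186)*Y(-3 - 1*(-9)) = (-226 + 186)*0 = -40*0 = 0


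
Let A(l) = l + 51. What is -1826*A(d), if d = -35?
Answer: -29216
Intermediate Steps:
A(l) = 51 + l
-1826*A(d) = -1826*(51 - 35) = -1826*16 = -29216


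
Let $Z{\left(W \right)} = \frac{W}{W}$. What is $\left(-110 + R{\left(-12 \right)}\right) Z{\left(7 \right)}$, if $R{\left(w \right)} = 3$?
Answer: $-107$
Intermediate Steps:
$Z{\left(W \right)} = 1$
$\left(-110 + R{\left(-12 \right)}\right) Z{\left(7 \right)} = \left(-110 + 3\right) 1 = \left(-107\right) 1 = -107$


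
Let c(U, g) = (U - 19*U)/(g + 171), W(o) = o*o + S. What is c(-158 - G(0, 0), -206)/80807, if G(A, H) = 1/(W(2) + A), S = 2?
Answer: -2847/2828245 ≈ -0.0010066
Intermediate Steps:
W(o) = 2 + o² (W(o) = o*o + 2 = o² + 2 = 2 + o²)
G(A, H) = 1/(6 + A) (G(A, H) = 1/((2 + 2²) + A) = 1/((2 + 4) + A) = 1/(6 + A))
c(U, g) = -18*U/(171 + g) (c(U, g) = (-18*U)/(171 + g) = -18*U/(171 + g))
c(-158 - G(0, 0), -206)/80807 = -18*(-158 - 1/(6 + 0))/(171 - 206)/80807 = -18*(-158 - 1/6)/(-35)*(1/80807) = -18*(-158 - 1*⅙)*(-1/35)*(1/80807) = -18*(-158 - ⅙)*(-1/35)*(1/80807) = -18*(-949/6)*(-1/35)*(1/80807) = -2847/35*1/80807 = -2847/2828245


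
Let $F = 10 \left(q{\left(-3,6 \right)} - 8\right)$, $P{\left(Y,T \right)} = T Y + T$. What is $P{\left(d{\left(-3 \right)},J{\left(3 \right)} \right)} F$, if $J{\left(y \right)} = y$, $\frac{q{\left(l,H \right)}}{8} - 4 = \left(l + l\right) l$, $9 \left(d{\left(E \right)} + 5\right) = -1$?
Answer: $-20720$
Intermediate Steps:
$d{\left(E \right)} = - \frac{46}{9}$ ($d{\left(E \right)} = -5 + \frac{1}{9} \left(-1\right) = -5 - \frac{1}{9} = - \frac{46}{9}$)
$q{\left(l,H \right)} = 32 + 16 l^{2}$ ($q{\left(l,H \right)} = 32 + 8 \left(l + l\right) l = 32 + 8 \cdot 2 l l = 32 + 8 \cdot 2 l^{2} = 32 + 16 l^{2}$)
$P{\left(Y,T \right)} = T + T Y$
$F = 1680$ ($F = 10 \left(\left(32 + 16 \left(-3\right)^{2}\right) - 8\right) = 10 \left(\left(32 + 16 \cdot 9\right) - 8\right) = 10 \left(\left(32 + 144\right) - 8\right) = 10 \left(176 - 8\right) = 10 \cdot 168 = 1680$)
$P{\left(d{\left(-3 \right)},J{\left(3 \right)} \right)} F = 3 \left(1 - \frac{46}{9}\right) 1680 = 3 \left(- \frac{37}{9}\right) 1680 = \left(- \frac{37}{3}\right) 1680 = -20720$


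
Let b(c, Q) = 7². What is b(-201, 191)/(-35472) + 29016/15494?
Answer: 514248173/274801584 ≈ 1.8713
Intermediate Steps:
b(c, Q) = 49
b(-201, 191)/(-35472) + 29016/15494 = 49/(-35472) + 29016/15494 = 49*(-1/35472) + 29016*(1/15494) = -49/35472 + 14508/7747 = 514248173/274801584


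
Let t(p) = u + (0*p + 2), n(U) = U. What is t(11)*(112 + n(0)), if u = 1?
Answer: 336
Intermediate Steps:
t(p) = 3 (t(p) = 1 + (0*p + 2) = 1 + (0 + 2) = 1 + 2 = 3)
t(11)*(112 + n(0)) = 3*(112 + 0) = 3*112 = 336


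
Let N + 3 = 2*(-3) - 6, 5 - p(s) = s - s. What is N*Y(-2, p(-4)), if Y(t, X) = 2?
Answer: -30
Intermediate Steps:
p(s) = 5 (p(s) = 5 - (s - s) = 5 - 1*0 = 5 + 0 = 5)
N = -15 (N = -3 + (2*(-3) - 6) = -3 + (-6 - 6) = -3 - 12 = -15)
N*Y(-2, p(-4)) = -15*2 = -30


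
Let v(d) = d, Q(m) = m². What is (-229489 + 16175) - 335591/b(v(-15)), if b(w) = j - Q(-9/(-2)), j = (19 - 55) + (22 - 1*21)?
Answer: -45800030/221 ≈ -2.0724e+5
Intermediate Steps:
j = -35 (j = -36 + (22 - 21) = -36 + 1 = -35)
b(w) = -221/4 (b(w) = -35 - (-9/(-2))² = -35 - (-9*(-½))² = -35 - (9/2)² = -35 - 1*81/4 = -35 - 81/4 = -221/4)
(-229489 + 16175) - 335591/b(v(-15)) = (-229489 + 16175) - 335591/(-221/4) = -213314 - 335591*(-4/221) = -213314 + 1342364/221 = -45800030/221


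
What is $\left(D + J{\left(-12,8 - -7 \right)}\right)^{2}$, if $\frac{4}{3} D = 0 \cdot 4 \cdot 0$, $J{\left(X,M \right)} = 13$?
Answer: $169$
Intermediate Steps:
$D = 0$ ($D = \frac{3 \cdot 0 \cdot 4 \cdot 0}{4} = \frac{3 \cdot 0 \cdot 0}{4} = \frac{3}{4} \cdot 0 = 0$)
$\left(D + J{\left(-12,8 - -7 \right)}\right)^{2} = \left(0 + 13\right)^{2} = 13^{2} = 169$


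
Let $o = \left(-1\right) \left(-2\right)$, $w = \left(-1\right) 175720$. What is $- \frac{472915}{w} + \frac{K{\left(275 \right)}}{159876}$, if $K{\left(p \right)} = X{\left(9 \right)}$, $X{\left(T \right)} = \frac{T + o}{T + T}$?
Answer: $\frac{17011769833}{6321017412} \approx 2.6913$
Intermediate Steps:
$w = -175720$
$o = 2$
$X{\left(T \right)} = \frac{2 + T}{2 T}$ ($X{\left(T \right)} = \frac{T + 2}{T + T} = \frac{2 + T}{2 T}$)
$K{\left(p \right)} = \frac{11}{18}$ ($K{\left(p \right)} = \frac{2 + 9}{2 \cdot 9} = \frac{1}{2} \cdot \frac{1}{9} \cdot 11 = \frac{11}{18}$)
$- \frac{472915}{w} + \frac{K{\left(275 \right)}}{159876} = - \frac{472915}{-175720} + \frac{11}{18 \cdot 159876} = \left(-472915\right) \left(- \frac{1}{175720}\right) + \frac{11}{18} \cdot \frac{1}{159876} = \frac{94583}{35144} + \frac{11}{2877768} = \frac{17011769833}{6321017412}$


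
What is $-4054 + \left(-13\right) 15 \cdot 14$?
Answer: $-6784$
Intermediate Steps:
$-4054 + \left(-13\right) 15 \cdot 14 = -4054 - 2730 = -6784$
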